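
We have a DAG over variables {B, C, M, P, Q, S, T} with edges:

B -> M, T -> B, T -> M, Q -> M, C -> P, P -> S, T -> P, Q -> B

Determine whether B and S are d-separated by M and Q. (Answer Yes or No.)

No — B and S are not d-separated given {M, Q}.

Enumerating the 3 paths from B to S and testing each for blocking by {M, Q}:
Path 1: B ← Q → M ← T → P → S
  Q is a fork here and Q is conditioned on, so the path is blocked at Q.
Path 2: B ← T → P → S
  T is a fork and T is not conditioned on; P is a chain and P is not conditioned on — no node blocks this path, so it is active.
Path 3: B → M ← T → P → S
  M is a collider and M is conditioned on, which opens it; T is a fork and T is not conditioned on; P is a chain and P is not conditioned on — no node blocks this path, so it is active.
Because an active path exists, B and S are not d-separated.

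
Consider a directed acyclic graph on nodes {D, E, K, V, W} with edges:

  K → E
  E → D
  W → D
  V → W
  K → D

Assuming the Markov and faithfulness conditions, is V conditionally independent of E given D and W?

Yes — V and E are d-separated given {D, W}.

We examine all 2 paths between V and E:
Path 1: V → W → D ← E
  W is a chain here and W is conditioned on, so the path is blocked at W.
Path 2: V → W → D ← K → E
  W is a chain here and W is conditioned on, so the path is blocked at W.
Every path is blocked, so V and E are d-separated given {D, W}.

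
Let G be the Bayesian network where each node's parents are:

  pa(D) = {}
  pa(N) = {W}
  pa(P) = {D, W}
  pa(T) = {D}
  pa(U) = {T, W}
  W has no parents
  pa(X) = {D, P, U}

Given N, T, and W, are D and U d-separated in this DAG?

Yes

5 paths connect D and U; each must be blocked for d-separation to hold:
Path 1: D → T → U
  T is a chain here and T is conditioned on, so the path is blocked at T.
Path 2: D → X ← U
  X is a collider here and neither X nor any of its descendants is conditioned on, so the collider stays closed — the path is blocked at X.
Path 3: D → X ← P ← W → U
  X is a collider here and neither X nor any of its descendants is conditioned on, so the collider stays closed — the path is blocked at X.
Path 4: D → P ← W → U
  P is a collider here and neither P nor any of its descendants is conditioned on, so the collider stays closed — the path is blocked at P.
Path 5: D → P → X ← U
  X is a collider here and neither X nor any of its descendants is conditioned on, so the collider stays closed — the path is blocked at X.
Every path is blocked, so D and U are d-separated given {N, T, W}.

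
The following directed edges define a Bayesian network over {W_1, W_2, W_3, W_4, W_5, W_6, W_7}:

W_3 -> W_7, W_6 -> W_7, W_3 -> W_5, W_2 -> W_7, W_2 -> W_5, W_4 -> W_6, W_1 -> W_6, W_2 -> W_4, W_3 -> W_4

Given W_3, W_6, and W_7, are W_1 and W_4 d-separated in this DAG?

We examine all 5 paths between W_1 and W_4:
  1. W_1 → W_6 → W_7 ← W_3 → W_5 ← W_2 → W_4 — W_6:chain[blocks]; W_7:collider[open]; W_3:fork[blocks]; W_5:collider[blocks]; W_2:fork[open] ⇒ blocked
  2. W_1 → W_6 → W_7 ← W_3 → W_4 — W_6:chain[blocks]; W_7:collider[open]; W_3:fork[blocks] ⇒ blocked
  3. W_1 → W_6 → W_7 ← W_2 → W_5 ← W_3 → W_4 — W_6:chain[blocks]; W_7:collider[open]; W_2:fork[open]; W_5:collider[blocks]; W_3:fork[blocks] ⇒ blocked
  4. W_1 → W_6 → W_7 ← W_2 → W_4 — W_6:chain[blocks]; W_7:collider[open]; W_2:fork[open] ⇒ blocked
  5. W_1 → W_6 ← W_4 — W_6:collider[open] ⇒ active
Because an active path exists, W_1 and W_4 are not d-separated.

No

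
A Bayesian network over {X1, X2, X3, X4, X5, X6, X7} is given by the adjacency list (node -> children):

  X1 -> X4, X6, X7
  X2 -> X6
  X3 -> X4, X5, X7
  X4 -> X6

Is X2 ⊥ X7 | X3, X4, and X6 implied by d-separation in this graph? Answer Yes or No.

4 paths connect X2 and X7; each must be blocked for d-separation to hold:
Path 1: X2 → X6 ← X1 → X7
  X6 is a collider and X6 is conditioned on, which opens it; X1 is a fork and X1 is not conditioned on — no node blocks this path, so it is active.
Path 2: X2 → X6 ← X1 → X4 ← X3 → X7
  X3 is a fork here and X3 is conditioned on, so the path is blocked at X3.
Path 3: X2 → X6 ← X4 ← X1 → X7
  X4 is a chain here and X4 is conditioned on, so the path is blocked at X4.
Path 4: X2 → X6 ← X4 ← X3 → X7
  X4 is a chain here and X4 is conditioned on, so the path is blocked at X4.
Because an active path exists, X2 and X7 are not d-separated.

No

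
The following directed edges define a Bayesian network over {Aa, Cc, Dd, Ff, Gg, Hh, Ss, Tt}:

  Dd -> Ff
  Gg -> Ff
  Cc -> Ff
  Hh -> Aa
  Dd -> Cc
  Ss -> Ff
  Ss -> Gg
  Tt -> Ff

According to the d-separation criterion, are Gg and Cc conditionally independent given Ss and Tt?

Yes

We examine all 4 paths between Gg and Cc:
Path 1: Gg ← Ss → Ff ← Cc
  Ss is a fork here and Ss is conditioned on, so the path is blocked at Ss.
Path 2: Gg ← Ss → Ff ← Dd → Cc
  Ss is a fork here and Ss is conditioned on, so the path is blocked at Ss.
Path 3: Gg → Ff ← Cc
  Ff is a collider here and neither Ff nor any of its descendants is conditioned on, so the collider stays closed — the path is blocked at Ff.
Path 4: Gg → Ff ← Dd → Cc
  Ff is a collider here and neither Ff nor any of its descendants is conditioned on, so the collider stays closed — the path is blocked at Ff.
All paths are blocked; Gg ⊥ Cc | {Ss, Tt} holds.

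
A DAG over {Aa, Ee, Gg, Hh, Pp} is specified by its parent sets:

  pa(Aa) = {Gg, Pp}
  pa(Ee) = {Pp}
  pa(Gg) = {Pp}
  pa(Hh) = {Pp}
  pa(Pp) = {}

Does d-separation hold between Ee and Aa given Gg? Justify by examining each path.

There are 2 undirected paths between Ee and Aa; checking each against the conditioning set {Gg}:
  1. Ee ← Pp → Aa — Pp:fork[open] ⇒ active
  2. Ee ← Pp → Gg → Aa — Pp:fork[open]; Gg:chain[blocks] ⇒ blocked
Because an active path exists, Ee and Aa are not d-separated.

No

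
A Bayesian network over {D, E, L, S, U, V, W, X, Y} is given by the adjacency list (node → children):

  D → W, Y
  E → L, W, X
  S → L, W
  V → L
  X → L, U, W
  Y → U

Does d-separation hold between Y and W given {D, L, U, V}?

We examine all 6 paths between Y and W:
Path 1: Y ← D → W
  D is a fork here and D is conditioned on, so the path is blocked at D.
Path 2: Y → U ← X ← E → L ← S → W
  U is a collider and U is conditioned on, which opens it; X is a chain and X is not conditioned on; E is a fork and E is not conditioned on; L is a collider and L is conditioned on, which opens it; S is a fork and S is not conditioned on — no node blocks this path, so it is active.
Path 3: Y → U ← X ← E → W
  U is a collider and U is conditioned on, which opens it; X is a chain and X is not conditioned on; E is a fork and E is not conditioned on — no node blocks this path, so it is active.
Path 4: Y → U ← X → L ← E → W
  U is a collider and U is conditioned on, which opens it; X is a fork and X is not conditioned on; L is a collider and L is conditioned on, which opens it; E is a fork and E is not conditioned on — no node blocks this path, so it is active.
Path 5: Y → U ← X → L ← S → W
  U is a collider and U is conditioned on, which opens it; X is a fork and X is not conditioned on; L is a collider and L is conditioned on, which opens it; S is a fork and S is not conditioned on — no node blocks this path, so it is active.
Path 6: Y → U ← X → W
  U is a collider and U is conditioned on, which opens it; X is a fork and X is not conditioned on — no node blocks this path, so it is active.
Because an active path exists, Y and W are not d-separated.

No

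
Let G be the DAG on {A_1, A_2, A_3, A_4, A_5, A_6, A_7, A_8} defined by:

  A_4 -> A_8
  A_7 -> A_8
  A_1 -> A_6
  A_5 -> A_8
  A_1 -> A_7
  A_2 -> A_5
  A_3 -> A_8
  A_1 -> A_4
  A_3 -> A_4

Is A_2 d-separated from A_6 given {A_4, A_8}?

There are 3 undirected paths between A_2 and A_6; checking each against the conditioning set {A_4, A_8}:
Path 1: A_2 → A_5 → A_8 ← A_4 ← A_1 → A_6
  A_4 is a chain here and A_4 is conditioned on, so the path is blocked at A_4.
Path 2: A_2 → A_5 → A_8 ← A_7 ← A_1 → A_6
  A_5 is a chain and A_5 is not conditioned on; A_8 is a collider and A_8 is conditioned on, which opens it; A_7 is a chain and A_7 is not conditioned on; A_1 is a fork and A_1 is not conditioned on — no node blocks this path, so it is active.
Path 3: A_2 → A_5 → A_8 ← A_3 → A_4 ← A_1 → A_6
  A_5 is a chain and A_5 is not conditioned on; A_8 is a collider and A_8 is conditioned on, which opens it; A_3 is a fork and A_3 is not conditioned on; A_4 is a collider and A_4 is conditioned on, which opens it; A_1 is a fork and A_1 is not conditioned on — no node blocks this path, so it is active.
Since the path A_2 → A_5 → A_8 ← A_7 ← A_1 → A_6 is active, A_2 and A_6 are not d-separated given {A_4, A_8}.

No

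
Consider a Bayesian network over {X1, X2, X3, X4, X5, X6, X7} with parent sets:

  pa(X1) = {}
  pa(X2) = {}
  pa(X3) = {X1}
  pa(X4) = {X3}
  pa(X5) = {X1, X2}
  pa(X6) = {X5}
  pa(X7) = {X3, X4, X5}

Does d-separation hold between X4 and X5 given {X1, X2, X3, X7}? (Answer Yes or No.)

There are 4 undirected paths between X4 and X5; checking each against the conditioning set {X1, X2, X3, X7}:
  1. X4 ← X3 → X7 ← X5 — X3:fork[blocks]; X7:collider[open] ⇒ blocked
  2. X4 ← X3 ← X1 → X5 — X3:chain[blocks]; X1:fork[blocks] ⇒ blocked
  3. X4 → X7 ← X3 ← X1 → X5 — X7:collider[open]; X3:chain[blocks]; X1:fork[blocks] ⇒ blocked
  4. X4 → X7 ← X5 — X7:collider[open] ⇒ active
At least one path is unblocked, so d-separation fails.

No — X4 and X5 are not d-separated given {X1, X2, X3, X7}.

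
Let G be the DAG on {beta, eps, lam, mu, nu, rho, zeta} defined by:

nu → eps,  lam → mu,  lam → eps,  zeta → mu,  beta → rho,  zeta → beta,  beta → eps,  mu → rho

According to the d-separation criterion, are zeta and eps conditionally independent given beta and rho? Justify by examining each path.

There are 4 undirected paths between zeta and eps; checking each against the conditioning set {beta, rho}:
Path 1: zeta → mu ← lam → eps
  mu is a collider and its descendant rho is conditioned on, which opens it; lam is a fork and lam is not conditioned on — no node blocks this path, so it is active.
Path 2: zeta → mu → rho ← beta → eps
  beta is a fork here and beta is conditioned on, so the path is blocked at beta.
Path 3: zeta → beta → rho ← mu ← lam → eps
  beta is a chain here and beta is conditioned on, so the path is blocked at beta.
Path 4: zeta → beta → eps
  beta is a chain here and beta is conditioned on, so the path is blocked at beta.
Since the path zeta → mu ← lam → eps is active, zeta and eps are not d-separated given {beta, rho}.

No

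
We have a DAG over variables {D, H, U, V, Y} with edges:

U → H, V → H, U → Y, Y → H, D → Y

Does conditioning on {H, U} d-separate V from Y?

No — V and Y are not d-separated given {H, U}.

2 paths connect V and Y; each must be blocked for d-separation to hold:
Path 1: V → H ← U → Y
  U is a fork here and U is conditioned on, so the path is blocked at U.
Path 2: V → H ← Y
  H is a collider and H is conditioned on, which opens it — no node blocks this path, so it is active.
Since the path V → H ← Y is active, V and Y are not d-separated given {H, U}.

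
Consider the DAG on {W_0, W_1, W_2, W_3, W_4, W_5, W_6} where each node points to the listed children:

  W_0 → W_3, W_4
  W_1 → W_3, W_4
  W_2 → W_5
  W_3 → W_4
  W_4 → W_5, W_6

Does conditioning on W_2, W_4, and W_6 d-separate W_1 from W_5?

Yes

3 paths connect W_1 and W_5; each must be blocked for d-separation to hold:
Path 1: W_1 → W_3 ← W_0 → W_4 → W_5
  W_4 is a chain here and W_4 is conditioned on, so the path is blocked at W_4.
Path 2: W_1 → W_3 → W_4 → W_5
  W_4 is a chain here and W_4 is conditioned on, so the path is blocked at W_4.
Path 3: W_1 → W_4 → W_5
  W_4 is a chain here and W_4 is conditioned on, so the path is blocked at W_4.
All paths are blocked; W_1 ⊥ W_5 | {W_2, W_4, W_6} holds.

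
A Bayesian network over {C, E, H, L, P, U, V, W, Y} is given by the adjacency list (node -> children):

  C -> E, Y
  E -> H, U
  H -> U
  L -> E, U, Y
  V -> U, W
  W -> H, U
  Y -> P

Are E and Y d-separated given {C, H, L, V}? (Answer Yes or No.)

Yes

6 paths connect E and Y; each must be blocked for d-separation to hold:
Path 1: E → U ← L → Y
  U is a collider here and neither U nor any of its descendants is conditioned on, so the collider stays closed — the path is blocked at U.
Path 2: E → H → U ← L → Y
  H is a chain here and H is conditioned on, so the path is blocked at H.
Path 3: E → H ← W → U ← L → Y
  U is a collider here and neither U nor any of its descendants is conditioned on, so the collider stays closed — the path is blocked at U.
Path 4: E → H ← W ← V → U ← L → Y
  V is a fork here and V is conditioned on, so the path is blocked at V.
Path 5: E ← L → Y
  L is a fork here and L is conditioned on, so the path is blocked at L.
Path 6: E ← C → Y
  C is a fork here and C is conditioned on, so the path is blocked at C.
Every path is blocked, so E and Y are d-separated given {C, H, L, V}.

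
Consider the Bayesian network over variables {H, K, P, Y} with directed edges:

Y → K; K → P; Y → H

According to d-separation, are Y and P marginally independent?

There is one path between Y and P:
Path 1: Y → K → P
  K is a chain and K is not conditioned on — no node blocks this path, so it is active.
Since the path Y → K → P is active, Y and P are not d-separated given ∅.

No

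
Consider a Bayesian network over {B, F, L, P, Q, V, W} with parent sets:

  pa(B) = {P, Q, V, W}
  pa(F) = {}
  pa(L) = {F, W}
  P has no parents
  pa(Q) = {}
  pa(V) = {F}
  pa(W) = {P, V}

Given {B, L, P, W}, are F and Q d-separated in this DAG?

No

We examine all 6 paths between F and Q:
Path 1: F → V → B ← Q
  V is a chain and V is not conditioned on; B is a collider and B is conditioned on, which opens it — no node blocks this path, so it is active.
Path 2: F → V → W → B ← Q
  W is a chain here and W is conditioned on, so the path is blocked at W.
Path 3: F → V → W ← P → B ← Q
  P is a fork here and P is conditioned on, so the path is blocked at P.
Path 4: F → L ← W ← V → B ← Q
  W is a chain here and W is conditioned on, so the path is blocked at W.
Path 5: F → L ← W → B ← Q
  W is a fork here and W is conditioned on, so the path is blocked at W.
Path 6: F → L ← W ← P → B ← Q
  W is a chain here and W is conditioned on, so the path is blocked at W.
Because an active path exists, F and Q are not d-separated.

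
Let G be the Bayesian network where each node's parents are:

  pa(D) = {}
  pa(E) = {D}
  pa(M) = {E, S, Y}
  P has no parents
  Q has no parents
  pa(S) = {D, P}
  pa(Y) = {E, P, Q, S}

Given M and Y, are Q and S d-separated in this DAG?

There are 6 undirected paths between Q and S; checking each against the conditioning set {M, Y}:
Path 1: Q → Y ← P → S
  Y is a collider and Y is conditioned on, which opens it; P is a fork and P is not conditioned on — no node blocks this path, so it is active.
Path 2: Q → Y ← S
  Y is a collider and Y is conditioned on, which opens it — no node blocks this path, so it is active.
Path 3: Q → Y ← E ← D → S
  Y is a collider and Y is conditioned on, which opens it; E is a chain and E is not conditioned on; D is a fork and D is not conditioned on — no node blocks this path, so it is active.
Path 4: Q → Y ← E → M ← S
  Y is a collider and Y is conditioned on, which opens it; E is a fork and E is not conditioned on; M is a collider and M is conditioned on, which opens it — no node blocks this path, so it is active.
Path 5: Q → Y → M ← S
  Y is a chain here and Y is conditioned on, so the path is blocked at Y.
Path 6: Q → Y → M ← E ← D → S
  Y is a chain here and Y is conditioned on, so the path is blocked at Y.
Because an active path exists, Q and S are not d-separated.

No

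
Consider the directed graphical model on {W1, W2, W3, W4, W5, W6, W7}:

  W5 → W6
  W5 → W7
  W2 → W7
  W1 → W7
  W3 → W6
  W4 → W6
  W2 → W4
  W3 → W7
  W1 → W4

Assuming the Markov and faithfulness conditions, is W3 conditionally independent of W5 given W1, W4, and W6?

Enumerating the 6 paths from W3 to W5 and testing each for blocking by {W1, W4, W6}:
  1. W3 → W7 ← W2 → W4 → W6 ← W5 — W7:collider[blocks]; W2:fork[open]; W4:chain[blocks]; W6:collider[open] ⇒ blocked
  2. W3 → W7 ← W1 → W4 → W6 ← W5 — W7:collider[blocks]; W1:fork[blocks]; W4:chain[blocks]; W6:collider[open] ⇒ blocked
  3. W3 → W7 ← W5 — W7:collider[blocks] ⇒ blocked
  4. W3 → W6 ← W4 ← W2 → W7 ← W5 — W6:collider[open]; W4:chain[blocks]; W2:fork[open]; W7:collider[blocks] ⇒ blocked
  5. W3 → W6 ← W4 ← W1 → W7 ← W5 — W6:collider[open]; W4:chain[blocks]; W1:fork[blocks]; W7:collider[blocks] ⇒ blocked
  6. W3 → W6 ← W5 — W6:collider[open] ⇒ active
Since the path W3 → W6 ← W5 is active, W3 and W5 are not d-separated given {W1, W4, W6}.

No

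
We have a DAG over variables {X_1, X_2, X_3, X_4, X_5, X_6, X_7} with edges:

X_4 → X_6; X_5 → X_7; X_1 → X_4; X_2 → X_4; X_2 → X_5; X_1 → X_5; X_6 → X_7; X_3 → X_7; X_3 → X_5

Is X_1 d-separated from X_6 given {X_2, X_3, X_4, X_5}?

Enumerating the 6 paths from X_1 to X_6 and testing each for blocking by {X_2, X_3, X_4, X_5}:
Path 1: X_1 → X_4 → X_6
  X_4 is a chain here and X_4 is conditioned on, so the path is blocked at X_4.
Path 2: X_1 → X_4 ← X_2 → X_5 ← X_3 → X_7 ← X_6
  X_2 is a fork here and X_2 is conditioned on, so the path is blocked at X_2.
Path 3: X_1 → X_4 ← X_2 → X_5 → X_7 ← X_6
  X_2 is a fork here and X_2 is conditioned on, so the path is blocked at X_2.
Path 4: X_1 → X_5 ← X_3 → X_7 ← X_6
  X_3 is a fork here and X_3 is conditioned on, so the path is blocked at X_3.
Path 5: X_1 → X_5 → X_7 ← X_6
  X_5 is a chain here and X_5 is conditioned on, so the path is blocked at X_5.
Path 6: X_1 → X_5 ← X_2 → X_4 → X_6
  X_2 is a fork here and X_2 is conditioned on, so the path is blocked at X_2.
Since every path is blocked, d-separation holds.

Yes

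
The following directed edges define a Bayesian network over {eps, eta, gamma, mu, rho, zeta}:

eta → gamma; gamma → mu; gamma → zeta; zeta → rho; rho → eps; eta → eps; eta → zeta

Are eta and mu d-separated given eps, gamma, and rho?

Enumerating the 3 paths from eta to mu and testing each for blocking by {eps, gamma, rho}:
Path 1: eta → gamma → mu
  gamma is a chain here and gamma is conditioned on, so the path is blocked at gamma.
Path 2: eta → eps ← rho ← zeta ← gamma → mu
  rho is a chain here and rho is conditioned on, so the path is blocked at rho.
Path 3: eta → zeta ← gamma → mu
  gamma is a fork here and gamma is conditioned on, so the path is blocked at gamma.
Since every path is blocked, d-separation holds.

Yes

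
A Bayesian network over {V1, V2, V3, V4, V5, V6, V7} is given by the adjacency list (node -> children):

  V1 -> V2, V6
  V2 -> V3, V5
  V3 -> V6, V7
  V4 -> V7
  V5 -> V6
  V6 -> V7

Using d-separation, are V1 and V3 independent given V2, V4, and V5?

Yes

We examine all 6 paths between V1 and V3:
Path 1: V1 → V6 ← V5 ← V2 → V3
  V6 is a collider here and neither V6 nor any of its descendants is conditioned on, so the collider stays closed — the path is blocked at V6.
Path 2: V1 → V6 ← V3
  V6 is a collider here and neither V6 nor any of its descendants is conditioned on, so the collider stays closed — the path is blocked at V6.
Path 3: V1 → V6 → V7 ← V3
  V7 is a collider here and neither V7 nor any of its descendants is conditioned on, so the collider stays closed — the path is blocked at V7.
Path 4: V1 → V2 → V5 → V6 ← V3
  V2 is a chain here and V2 is conditioned on, so the path is blocked at V2.
Path 5: V1 → V2 → V5 → V6 → V7 ← V3
  V2 is a chain here and V2 is conditioned on, so the path is blocked at V2.
Path 6: V1 → V2 → V3
  V2 is a chain here and V2 is conditioned on, so the path is blocked at V2.
Every path is blocked, so V1 and V3 are d-separated given {V2, V4, V5}.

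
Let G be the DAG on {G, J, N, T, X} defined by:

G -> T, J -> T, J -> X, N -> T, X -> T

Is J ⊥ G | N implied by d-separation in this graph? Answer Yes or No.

Yes

2 paths connect J and G; each must be blocked for d-separation to hold:
  1. J → X → T ← G — X:chain[open]; T:collider[blocks] ⇒ blocked
  2. J → T ← G — T:collider[blocks] ⇒ blocked
Since every path is blocked, d-separation holds.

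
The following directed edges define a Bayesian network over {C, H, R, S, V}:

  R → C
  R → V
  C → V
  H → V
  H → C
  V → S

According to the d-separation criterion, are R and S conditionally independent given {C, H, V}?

Enumerating the 3 paths from R to S and testing each for blocking by {C, H, V}:
  1. R → V → S — V:chain[blocks] ⇒ blocked
  2. R → C → V → S — C:chain[blocks]; V:chain[blocks] ⇒ blocked
  3. R → C ← H → V → S — C:collider[open]; H:fork[blocks]; V:chain[blocks] ⇒ blocked
All paths are blocked; R ⊥ S | {C, H, V} holds.

Yes — R and S are d-separated given {C, H, V}.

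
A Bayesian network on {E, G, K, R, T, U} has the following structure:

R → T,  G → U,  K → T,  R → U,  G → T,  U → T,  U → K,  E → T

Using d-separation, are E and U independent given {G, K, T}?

No

There are 4 undirected paths between E and U; checking each against the conditioning set {G, K, T}:
Path 1: E → T ← K ← U
  K is a chain here and K is conditioned on, so the path is blocked at K.
Path 2: E → T ← R → U
  T is a collider and T is conditioned on, which opens it; R is a fork and R is not conditioned on — no node blocks this path, so it is active.
Path 3: E → T ← U
  T is a collider and T is conditioned on, which opens it — no node blocks this path, so it is active.
Path 4: E → T ← G → U
  G is a fork here and G is conditioned on, so the path is blocked at G.
Since the path E → T ← R → U is active, E and U are not d-separated given {G, K, T}.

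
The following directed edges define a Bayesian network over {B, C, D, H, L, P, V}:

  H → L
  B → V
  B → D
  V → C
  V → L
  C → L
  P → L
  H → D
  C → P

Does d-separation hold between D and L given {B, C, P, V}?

No

Enumerating the 4 paths from D to L and testing each for blocking by {B, C, P, V}:
Path 1: D ← B → V → L
  B is a fork here and B is conditioned on, so the path is blocked at B.
Path 2: D ← B → V → C → P → L
  B is a fork here and B is conditioned on, so the path is blocked at B.
Path 3: D ← B → V → C → L
  B is a fork here and B is conditioned on, so the path is blocked at B.
Path 4: D ← H → L
  H is a fork and H is not conditioned on — no node blocks this path, so it is active.
Since the path D ← H → L is active, D and L are not d-separated given {B, C, P, V}.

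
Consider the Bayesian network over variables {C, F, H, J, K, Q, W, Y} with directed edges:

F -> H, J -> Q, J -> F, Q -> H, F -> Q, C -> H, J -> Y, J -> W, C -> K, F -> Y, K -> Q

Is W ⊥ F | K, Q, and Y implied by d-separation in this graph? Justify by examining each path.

No — W and F are not d-separated given {K, Q, Y}.

We examine all 5 paths between W and F:
  1. W ← J → F — J:fork[open] ⇒ active
  2. W ← J → Q ← F — J:fork[open]; Q:collider[open] ⇒ active
  3. W ← J → Q → H ← F — J:fork[open]; Q:chain[blocks]; H:collider[blocks] ⇒ blocked
  4. W ← J → Q ← K ← C → H ← F — J:fork[open]; Q:collider[open]; K:chain[blocks]; C:fork[open]; H:collider[blocks] ⇒ blocked
  5. W ← J → Y ← F — J:fork[open]; Y:collider[open] ⇒ active
At least one path is unblocked, so d-separation fails.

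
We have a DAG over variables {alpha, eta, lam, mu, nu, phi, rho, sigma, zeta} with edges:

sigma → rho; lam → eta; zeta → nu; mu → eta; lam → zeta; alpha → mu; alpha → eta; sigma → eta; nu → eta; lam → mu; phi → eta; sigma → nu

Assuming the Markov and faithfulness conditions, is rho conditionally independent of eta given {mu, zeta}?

There are 5 undirected paths between rho and eta; checking each against the conditioning set {mu, zeta}:
  1. rho ← sigma → eta — sigma:fork[open] ⇒ active
  2. rho ← sigma → nu ← zeta ← lam → eta — sigma:fork[open]; nu:collider[blocks]; zeta:chain[blocks]; lam:fork[open] ⇒ blocked
  3. rho ← sigma → nu ← zeta ← lam → mu → eta — sigma:fork[open]; nu:collider[blocks]; zeta:chain[blocks]; lam:fork[open]; mu:chain[blocks] ⇒ blocked
  4. rho ← sigma → nu ← zeta ← lam → mu ← alpha → eta — sigma:fork[open]; nu:collider[blocks]; zeta:chain[blocks]; lam:fork[open]; mu:collider[open]; alpha:fork[open] ⇒ blocked
  5. rho ← sigma → nu → eta — sigma:fork[open]; nu:chain[open] ⇒ active
At least one path is unblocked, so d-separation fails.

No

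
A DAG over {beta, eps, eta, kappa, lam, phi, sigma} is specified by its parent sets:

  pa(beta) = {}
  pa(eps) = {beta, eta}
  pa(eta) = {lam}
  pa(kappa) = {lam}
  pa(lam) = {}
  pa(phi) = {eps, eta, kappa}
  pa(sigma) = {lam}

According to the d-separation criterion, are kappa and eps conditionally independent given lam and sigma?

Yes

There are 4 undirected paths between kappa and eps; checking each against the conditioning set {lam, sigma}:
Path 1: kappa → phi ← eta → eps
  phi is a collider here and neither phi nor any of its descendants is conditioned on, so the collider stays closed — the path is blocked at phi.
Path 2: kappa → phi ← eps
  phi is a collider here and neither phi nor any of its descendants is conditioned on, so the collider stays closed — the path is blocked at phi.
Path 3: kappa ← lam → eta → phi ← eps
  lam is a fork here and lam is conditioned on, so the path is blocked at lam.
Path 4: kappa ← lam → eta → eps
  lam is a fork here and lam is conditioned on, so the path is blocked at lam.
Every path is blocked, so kappa and eps are d-separated given {lam, sigma}.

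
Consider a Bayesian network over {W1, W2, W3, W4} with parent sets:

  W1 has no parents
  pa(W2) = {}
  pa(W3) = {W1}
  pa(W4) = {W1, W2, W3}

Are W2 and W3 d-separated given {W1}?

Yes — W2 and W3 are d-separated given {W1}.

Enumerating the 2 paths from W2 to W3 and testing each for blocking by {W1}:
  1. W2 → W4 ← W1 → W3 — W4:collider[blocks]; W1:fork[blocks] ⇒ blocked
  2. W2 → W4 ← W3 — W4:collider[blocks] ⇒ blocked
All paths are blocked; W2 ⊥ W3 | {W1} holds.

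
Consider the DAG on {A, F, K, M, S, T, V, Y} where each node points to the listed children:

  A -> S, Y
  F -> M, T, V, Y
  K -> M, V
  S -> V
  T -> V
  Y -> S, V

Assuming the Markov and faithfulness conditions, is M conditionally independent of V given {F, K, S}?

Enumerating the 6 paths from M to V and testing each for blocking by {F, K, S}:
Path 1: M ← K → V
  K is a fork here and K is conditioned on, so the path is blocked at K.
Path 2: M ← F → V
  F is a fork here and F is conditioned on, so the path is blocked at F.
Path 3: M ← F → Y → V
  F is a fork here and F is conditioned on, so the path is blocked at F.
Path 4: M ← F → Y → S → V
  F is a fork here and F is conditioned on, so the path is blocked at F.
Path 5: M ← F → Y ← A → S → V
  F is a fork here and F is conditioned on, so the path is blocked at F.
Path 6: M ← F → T → V
  F is a fork here and F is conditioned on, so the path is blocked at F.
All paths are blocked; M ⊥ V | {F, K, S} holds.

Yes — M and V are d-separated given {F, K, S}.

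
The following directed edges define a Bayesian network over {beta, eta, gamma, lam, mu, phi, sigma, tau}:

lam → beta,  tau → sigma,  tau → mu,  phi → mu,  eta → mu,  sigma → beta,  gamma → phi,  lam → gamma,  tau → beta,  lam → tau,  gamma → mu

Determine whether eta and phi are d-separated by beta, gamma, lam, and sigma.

Enumerating the 5 paths from eta to phi and testing each for blocking by {beta, gamma, lam, sigma}:
  1. eta → mu ← gamma → phi — mu:collider[blocks]; gamma:fork[blocks] ⇒ blocked
  2. eta → mu ← tau → sigma → beta ← lam → gamma → phi — mu:collider[blocks]; tau:fork[open]; sigma:chain[blocks]; beta:collider[open]; lam:fork[blocks]; gamma:chain[blocks] ⇒ blocked
  3. eta → mu ← tau ← lam → gamma → phi — mu:collider[blocks]; tau:chain[open]; lam:fork[blocks]; gamma:chain[blocks] ⇒ blocked
  4. eta → mu ← tau → beta ← lam → gamma → phi — mu:collider[blocks]; tau:fork[open]; beta:collider[open]; lam:fork[blocks]; gamma:chain[blocks] ⇒ blocked
  5. eta → mu ← phi — mu:collider[blocks] ⇒ blocked
All paths are blocked; eta ⊥ phi | {beta, gamma, lam, sigma} holds.

Yes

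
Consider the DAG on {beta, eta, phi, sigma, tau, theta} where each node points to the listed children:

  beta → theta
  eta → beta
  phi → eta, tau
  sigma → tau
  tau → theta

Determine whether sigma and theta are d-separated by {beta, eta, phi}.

We examine all 2 paths between sigma and theta:
Path 1: sigma → tau ← phi → eta → beta → theta
  tau is a collider here and neither tau nor any of its descendants is conditioned on, so the collider stays closed — the path is blocked at tau.
Path 2: sigma → tau → theta
  tau is a chain and tau is not conditioned on — no node blocks this path, so it is active.
At least one path is unblocked, so d-separation fails.

No — sigma and theta are not d-separated given {beta, eta, phi}.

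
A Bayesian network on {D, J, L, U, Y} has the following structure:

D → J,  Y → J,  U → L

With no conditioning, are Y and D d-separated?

The only undirected path from Y to D is:
Path 1: Y → J ← D
  J is a collider here and neither J nor any of its descendants is conditioned on, so the collider stays closed — the path is blocked at J.
Since every path is blocked, d-separation holds.

Yes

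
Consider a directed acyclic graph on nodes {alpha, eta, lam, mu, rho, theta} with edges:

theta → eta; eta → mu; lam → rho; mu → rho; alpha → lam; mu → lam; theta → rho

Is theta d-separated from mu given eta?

Yes

Enumerating the 3 paths from theta to mu and testing each for blocking by {eta}:
  1. theta → rho ← lam ← mu — rho:collider[blocks]; lam:chain[open] ⇒ blocked
  2. theta → rho ← mu — rho:collider[blocks] ⇒ blocked
  3. theta → eta → mu — eta:chain[blocks] ⇒ blocked
Since every path is blocked, d-separation holds.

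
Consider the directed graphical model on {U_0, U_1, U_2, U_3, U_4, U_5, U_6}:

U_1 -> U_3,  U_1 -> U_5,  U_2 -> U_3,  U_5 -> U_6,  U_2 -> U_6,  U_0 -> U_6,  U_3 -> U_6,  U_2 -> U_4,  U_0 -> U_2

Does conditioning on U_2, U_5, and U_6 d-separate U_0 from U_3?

Enumerating the 6 paths from U_0 to U_3 and testing each for blocking by {U_2, U_5, U_6}:
Path 1: U_0 → U_6 ← U_5 ← U_1 → U_3
  U_5 is a chain here and U_5 is conditioned on, so the path is blocked at U_5.
Path 2: U_0 → U_6 ← U_2 → U_3
  U_2 is a fork here and U_2 is conditioned on, so the path is blocked at U_2.
Path 3: U_0 → U_6 ← U_3
  U_6 is a collider and U_6 is conditioned on, which opens it — no node blocks this path, so it is active.
Path 4: U_0 → U_2 → U_6 ← U_5 ← U_1 → U_3
  U_2 is a chain here and U_2 is conditioned on, so the path is blocked at U_2.
Path 5: U_0 → U_2 → U_6 ← U_3
  U_2 is a chain here and U_2 is conditioned on, so the path is blocked at U_2.
Path 6: U_0 → U_2 → U_3
  U_2 is a chain here and U_2 is conditioned on, so the path is blocked at U_2.
Because an active path exists, U_0 and U_3 are not d-separated.

No — U_0 and U_3 are not d-separated given {U_2, U_5, U_6}.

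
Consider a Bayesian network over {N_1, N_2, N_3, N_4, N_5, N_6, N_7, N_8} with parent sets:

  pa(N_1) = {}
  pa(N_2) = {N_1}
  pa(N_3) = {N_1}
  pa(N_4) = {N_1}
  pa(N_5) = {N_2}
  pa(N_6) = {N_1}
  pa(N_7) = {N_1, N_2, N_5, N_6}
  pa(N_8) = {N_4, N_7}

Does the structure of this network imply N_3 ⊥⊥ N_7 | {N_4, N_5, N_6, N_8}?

No — N_3 and N_7 are not d-separated given {N_4, N_5, N_6, N_8}.

We examine all 5 paths between N_3 and N_7:
  1. N_3 ← N_1 → N_4 → N_8 ← N_7 — N_1:fork[open]; N_4:chain[blocks]; N_8:collider[open] ⇒ blocked
  2. N_3 ← N_1 → N_2 → N_7 — N_1:fork[open]; N_2:chain[open] ⇒ active
  3. N_3 ← N_1 → N_2 → N_5 → N_7 — N_1:fork[open]; N_2:chain[open]; N_5:chain[blocks] ⇒ blocked
  4. N_3 ← N_1 → N_7 — N_1:fork[open] ⇒ active
  5. N_3 ← N_1 → N_6 → N_7 — N_1:fork[open]; N_6:chain[blocks] ⇒ blocked
Because an active path exists, N_3 and N_7 are not d-separated.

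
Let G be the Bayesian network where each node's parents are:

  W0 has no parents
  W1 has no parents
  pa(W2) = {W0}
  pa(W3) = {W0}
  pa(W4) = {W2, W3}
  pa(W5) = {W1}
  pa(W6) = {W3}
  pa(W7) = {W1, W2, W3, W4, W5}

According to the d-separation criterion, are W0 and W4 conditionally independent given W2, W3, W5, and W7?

Yes

There are 6 undirected paths between W0 and W4; checking each against the conditioning set {W2, W3, W5, W7}:
Path 1: W0 → W3 → W7 ← W4
  W3 is a chain here and W3 is conditioned on, so the path is blocked at W3.
Path 2: W0 → W3 → W7 ← W2 → W4
  W3 is a chain here and W3 is conditioned on, so the path is blocked at W3.
Path 3: W0 → W3 → W4
  W3 is a chain here and W3 is conditioned on, so the path is blocked at W3.
Path 4: W0 → W2 → W7 ← W3 → W4
  W2 is a chain here and W2 is conditioned on, so the path is blocked at W2.
Path 5: W0 → W2 → W7 ← W4
  W2 is a chain here and W2 is conditioned on, so the path is blocked at W2.
Path 6: W0 → W2 → W4
  W2 is a chain here and W2 is conditioned on, so the path is blocked at W2.
Every path is blocked, so W0 and W4 are d-separated given {W2, W3, W5, W7}.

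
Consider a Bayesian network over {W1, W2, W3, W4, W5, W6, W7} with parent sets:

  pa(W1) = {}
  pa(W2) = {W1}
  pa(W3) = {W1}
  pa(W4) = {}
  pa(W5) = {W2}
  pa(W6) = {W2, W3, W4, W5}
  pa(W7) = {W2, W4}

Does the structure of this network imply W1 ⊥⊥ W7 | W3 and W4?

Enumerating the 6 paths from W1 to W7 and testing each for blocking by {W3, W4}:
  1. W1 → W2 → W5 → W6 ← W4 → W7 — W2:chain[open]; W5:chain[open]; W6:collider[blocks]; W4:fork[blocks] ⇒ blocked
  2. W1 → W2 → W7 — W2:chain[open] ⇒ active
  3. W1 → W2 → W6 ← W4 → W7 — W2:chain[open]; W6:collider[blocks]; W4:fork[blocks] ⇒ blocked
  4. W1 → W3 → W6 ← W2 → W7 — W3:chain[blocks]; W6:collider[blocks]; W2:fork[open] ⇒ blocked
  5. W1 → W3 → W6 ← W5 ← W2 → W7 — W3:chain[blocks]; W6:collider[blocks]; W5:chain[open]; W2:fork[open] ⇒ blocked
  6. W1 → W3 → W6 ← W4 → W7 — W3:chain[blocks]; W6:collider[blocks]; W4:fork[blocks] ⇒ blocked
Since the path W1 → W2 → W7 is active, W1 and W7 are not d-separated given {W3, W4}.

No — W1 and W7 are not d-separated given {W3, W4}.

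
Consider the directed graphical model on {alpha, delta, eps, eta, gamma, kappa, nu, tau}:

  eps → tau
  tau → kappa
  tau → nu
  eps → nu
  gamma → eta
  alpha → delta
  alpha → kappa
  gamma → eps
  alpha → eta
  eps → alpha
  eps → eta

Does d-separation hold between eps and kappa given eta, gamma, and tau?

No

Enumerating the 5 paths from eps to kappa and testing each for blocking by {eta, gamma, tau}:
Path 1: eps → nu ← tau → kappa
  nu is a collider here and neither nu nor any of its descendants is conditioned on, so the collider stays closed — the path is blocked at nu.
Path 2: eps → eta ← alpha → kappa
  eta is a collider and eta is conditioned on, which opens it; alpha is a fork and alpha is not conditioned on — no node blocks this path, so it is active.
Path 3: eps → alpha → kappa
  alpha is a chain and alpha is not conditioned on — no node blocks this path, so it is active.
Path 4: eps → tau → kappa
  tau is a chain here and tau is conditioned on, so the path is blocked at tau.
Path 5: eps ← gamma → eta ← alpha → kappa
  gamma is a fork here and gamma is conditioned on, so the path is blocked at gamma.
Because an active path exists, eps and kappa are not d-separated.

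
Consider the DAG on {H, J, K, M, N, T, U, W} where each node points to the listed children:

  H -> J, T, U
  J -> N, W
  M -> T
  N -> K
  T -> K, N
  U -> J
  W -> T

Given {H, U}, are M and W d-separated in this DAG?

Yes

5 paths connect M and W; each must be blocked for d-separation to hold:
  1. M → T ← H → U → J → W — T:collider[blocks]; H:fork[blocks]; U:chain[blocks]; J:chain[open] ⇒ blocked
  2. M → T ← H → J → W — T:collider[blocks]; H:fork[blocks]; J:chain[open] ⇒ blocked
  3. M → T ← W — T:collider[blocks] ⇒ blocked
  4. M → T → K ← N ← J → W — T:chain[open]; K:collider[blocks]; N:chain[open]; J:fork[open] ⇒ blocked
  5. M → T → N ← J → W — T:chain[open]; N:collider[blocks]; J:fork[open] ⇒ blocked
Every path is blocked, so M and W are d-separated given {H, U}.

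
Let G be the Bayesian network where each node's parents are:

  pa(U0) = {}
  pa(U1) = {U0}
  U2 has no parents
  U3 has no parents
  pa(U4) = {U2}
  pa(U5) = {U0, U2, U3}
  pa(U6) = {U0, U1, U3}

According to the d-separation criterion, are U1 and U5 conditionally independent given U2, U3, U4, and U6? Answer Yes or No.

No

4 paths connect U1 and U5; each must be blocked for d-separation to hold:
Path 1: U1 → U6 ← U0 → U5
  U6 is a collider and U6 is conditioned on, which opens it; U0 is a fork and U0 is not conditioned on — no node blocks this path, so it is active.
Path 2: U1 → U6 ← U3 → U5
  U3 is a fork here and U3 is conditioned on, so the path is blocked at U3.
Path 3: U1 ← U0 → U6 ← U3 → U5
  U3 is a fork here and U3 is conditioned on, so the path is blocked at U3.
Path 4: U1 ← U0 → U5
  U0 is a fork and U0 is not conditioned on — no node blocks this path, so it is active.
Because an active path exists, U1 and U5 are not d-separated.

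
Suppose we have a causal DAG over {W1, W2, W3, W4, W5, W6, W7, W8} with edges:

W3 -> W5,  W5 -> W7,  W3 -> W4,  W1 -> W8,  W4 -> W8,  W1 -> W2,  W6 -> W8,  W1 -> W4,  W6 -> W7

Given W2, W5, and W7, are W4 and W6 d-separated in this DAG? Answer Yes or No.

Yes

We examine all 3 paths between W4 and W6:
Path 1: W4 ← W3 → W5 → W7 ← W6
  W5 is a chain here and W5 is conditioned on, so the path is blocked at W5.
Path 2: W4 → W8 ← W6
  W8 is a collider here and neither W8 nor any of its descendants is conditioned on, so the collider stays closed — the path is blocked at W8.
Path 3: W4 ← W1 → W8 ← W6
  W8 is a collider here and neither W8 nor any of its descendants is conditioned on, so the collider stays closed — the path is blocked at W8.
Every path is blocked, so W4 and W6 are d-separated given {W2, W5, W7}.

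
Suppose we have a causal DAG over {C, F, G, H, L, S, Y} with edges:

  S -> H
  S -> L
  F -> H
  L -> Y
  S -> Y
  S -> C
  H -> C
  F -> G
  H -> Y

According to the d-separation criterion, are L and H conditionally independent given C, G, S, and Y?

No

6 paths connect L and H; each must be blocked for d-separation to hold:
Path 1: L → Y ← H
  Y is a collider and Y is conditioned on, which opens it — no node blocks this path, so it is active.
Path 2: L → Y ← S → H
  S is a fork here and S is conditioned on, so the path is blocked at S.
Path 3: L → Y ← S → C ← H
  S is a fork here and S is conditioned on, so the path is blocked at S.
Path 4: L ← S → H
  S is a fork here and S is conditioned on, so the path is blocked at S.
Path 5: L ← S → C ← H
  S is a fork here and S is conditioned on, so the path is blocked at S.
Path 6: L ← S → Y ← H
  S is a fork here and S is conditioned on, so the path is blocked at S.
Since the path L → Y ← H is active, L and H are not d-separated given {C, G, S, Y}.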